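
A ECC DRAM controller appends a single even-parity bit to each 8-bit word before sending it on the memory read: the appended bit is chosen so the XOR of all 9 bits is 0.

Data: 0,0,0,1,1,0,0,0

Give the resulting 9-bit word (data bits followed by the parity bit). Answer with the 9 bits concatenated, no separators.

000110000

XOR of the 8 data bits: 0⊕0⊕0⊕1⊕1⊕0⊕0⊕0 = 0
Parity bit = 0 (so all 9 bits XOR to 0).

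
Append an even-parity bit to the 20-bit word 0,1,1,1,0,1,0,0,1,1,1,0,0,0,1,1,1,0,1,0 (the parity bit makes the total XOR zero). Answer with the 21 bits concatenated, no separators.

011101001110001110101

XOR of the 20 data bits: 0⊕1⊕1⊕1⊕0⊕1⊕0⊕0⊕1⊕1⊕1⊕0⊕0⊕0⊕1⊕1⊕1⊕0⊕1⊕0 = 1
Parity bit = 1 (so all 21 bits XOR to 0).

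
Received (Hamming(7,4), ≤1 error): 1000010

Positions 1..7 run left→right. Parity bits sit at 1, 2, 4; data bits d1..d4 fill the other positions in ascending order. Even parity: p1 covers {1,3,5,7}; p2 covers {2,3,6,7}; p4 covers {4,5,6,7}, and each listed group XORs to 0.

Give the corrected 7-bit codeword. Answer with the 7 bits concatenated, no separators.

1000011

s1 (pos 1,3,5,7): 1⊕0⊕0⊕0 = 1
s2 (pos 2,3,6,7): 0⊕0⊕1⊕0 = 1
s4 (pos 4,5,6,7): 0⊕0⊕1⊕0 = 1
Syndrome s4…s1 = 111 → error at position 7.
Flip position 7: 1000010 → 1000011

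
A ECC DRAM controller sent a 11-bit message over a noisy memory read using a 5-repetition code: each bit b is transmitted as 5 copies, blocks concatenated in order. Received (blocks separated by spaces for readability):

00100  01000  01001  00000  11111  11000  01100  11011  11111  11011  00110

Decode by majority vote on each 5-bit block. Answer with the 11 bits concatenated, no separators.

00001001110

Block 1 (00100): 1 one → 0
Block 2 (01000): 1 one → 0
Block 3 (01001): 2 ones → 0
Block 4 (00000): 0 ones → 0
Block 5 (11111): 5 ones → 1
Block 6 (11000): 2 ones → 0
Block 7 (01100): 2 ones → 0
Block 8 (11011): 4 ones → 1
Block 9 (11111): 5 ones → 1
Block 10 (11011): 4 ones → 1
Block 11 (00110): 2 ones → 0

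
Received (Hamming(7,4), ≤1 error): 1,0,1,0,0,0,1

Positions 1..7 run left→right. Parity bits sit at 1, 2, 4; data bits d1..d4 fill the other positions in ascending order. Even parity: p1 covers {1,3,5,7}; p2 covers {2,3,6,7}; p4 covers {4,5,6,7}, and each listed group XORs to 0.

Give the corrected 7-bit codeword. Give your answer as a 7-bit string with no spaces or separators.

s1 (pos 1,3,5,7): 1⊕1⊕0⊕1 = 1
s2 (pos 2,3,6,7): 0⊕1⊕0⊕1 = 0
s4 (pos 4,5,6,7): 0⊕0⊕0⊕1 = 1
Syndrome s4…s1 = 101 → error at position 5.
Flip position 5: 1010001 → 1010101

1010101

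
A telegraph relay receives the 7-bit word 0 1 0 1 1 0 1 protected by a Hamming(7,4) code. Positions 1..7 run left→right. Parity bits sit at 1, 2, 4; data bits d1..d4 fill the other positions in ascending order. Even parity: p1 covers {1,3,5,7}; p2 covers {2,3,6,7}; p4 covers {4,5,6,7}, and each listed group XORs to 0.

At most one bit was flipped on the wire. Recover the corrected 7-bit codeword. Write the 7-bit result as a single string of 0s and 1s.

0100101

s1 (pos 1,3,5,7): 0⊕0⊕1⊕1 = 0
s2 (pos 2,3,6,7): 1⊕0⊕0⊕1 = 0
s4 (pos 4,5,6,7): 1⊕1⊕0⊕1 = 1
Syndrome s4…s1 = 100 → error at position 4.
Flip position 4: 0101101 → 0100101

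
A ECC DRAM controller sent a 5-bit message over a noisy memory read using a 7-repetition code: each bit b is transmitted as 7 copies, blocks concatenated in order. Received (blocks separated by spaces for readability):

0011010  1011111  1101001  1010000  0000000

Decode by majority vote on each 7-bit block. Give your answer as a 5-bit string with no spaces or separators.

01100

Block 1 (0011010): 3 ones → 0
Block 2 (1011111): 6 ones → 1
Block 3 (1101001): 4 ones → 1
Block 4 (1010000): 2 ones → 0
Block 5 (0000000): 0 ones → 0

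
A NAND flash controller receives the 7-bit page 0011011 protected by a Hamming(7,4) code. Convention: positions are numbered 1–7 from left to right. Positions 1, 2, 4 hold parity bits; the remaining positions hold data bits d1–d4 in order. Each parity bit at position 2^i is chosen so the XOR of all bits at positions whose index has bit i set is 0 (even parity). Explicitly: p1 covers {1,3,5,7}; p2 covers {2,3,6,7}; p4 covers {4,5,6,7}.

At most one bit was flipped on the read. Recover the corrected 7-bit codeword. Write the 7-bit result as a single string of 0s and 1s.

0011001

s1 (pos 1,3,5,7): 0⊕1⊕0⊕1 = 0
s2 (pos 2,3,6,7): 0⊕1⊕1⊕1 = 1
s4 (pos 4,5,6,7): 1⊕0⊕1⊕1 = 1
Syndrome s4…s1 = 110 → error at position 6.
Flip position 6: 0011011 → 0011001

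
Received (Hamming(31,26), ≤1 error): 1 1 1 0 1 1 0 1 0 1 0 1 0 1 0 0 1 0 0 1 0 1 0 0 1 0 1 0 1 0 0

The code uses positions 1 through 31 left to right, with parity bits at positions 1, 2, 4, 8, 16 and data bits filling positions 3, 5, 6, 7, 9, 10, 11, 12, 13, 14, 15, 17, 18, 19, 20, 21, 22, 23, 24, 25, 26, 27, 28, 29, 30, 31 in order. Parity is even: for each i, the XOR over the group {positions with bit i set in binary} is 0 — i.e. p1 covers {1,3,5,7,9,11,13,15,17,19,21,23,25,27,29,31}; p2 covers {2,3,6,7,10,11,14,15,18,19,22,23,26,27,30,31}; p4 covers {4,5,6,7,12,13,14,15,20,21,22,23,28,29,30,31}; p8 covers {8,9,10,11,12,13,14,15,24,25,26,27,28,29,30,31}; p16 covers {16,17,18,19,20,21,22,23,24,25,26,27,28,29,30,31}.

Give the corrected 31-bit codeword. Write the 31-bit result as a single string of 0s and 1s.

s1 (pos 1,3,5,7,9,11,13,15,17,19,21,23,25,27,29,31): 1⊕1⊕1⊕0⊕0⊕0⊕0⊕0⊕1⊕0⊕0⊕0⊕1⊕1⊕1⊕0 = 1
s2 (pos 2,3,6,7,10,11,14,15,18,19,22,23,26,27,30,31): 1⊕1⊕1⊕0⊕1⊕0⊕1⊕0⊕0⊕0⊕1⊕0⊕0⊕1⊕0⊕0 = 1
s4 (pos 4,5,6,7,12,13,14,15,20,21,22,23,28,29,30,31): 0⊕1⊕1⊕0⊕1⊕0⊕1⊕0⊕1⊕0⊕1⊕0⊕0⊕1⊕0⊕0 = 1
s8 (pos 8,9,10,11,12,13,14,15,24,25,26,27,28,29,30,31): 1⊕0⊕1⊕0⊕1⊕0⊕1⊕0⊕0⊕1⊕0⊕1⊕0⊕1⊕0⊕0 = 1
s16 (pos 16,17,18,19,20,21,22,23,24,25,26,27,28,29,30,31): 0⊕1⊕0⊕0⊕1⊕0⊕1⊕0⊕0⊕1⊕0⊕1⊕0⊕1⊕0⊕0 = 0
Syndrome s16…s1 = 01111 → error at position 15.
Flip position 15: 1110110101010100100101001010100 → 1110110101010110100101001010100

1110110101010110100101001010100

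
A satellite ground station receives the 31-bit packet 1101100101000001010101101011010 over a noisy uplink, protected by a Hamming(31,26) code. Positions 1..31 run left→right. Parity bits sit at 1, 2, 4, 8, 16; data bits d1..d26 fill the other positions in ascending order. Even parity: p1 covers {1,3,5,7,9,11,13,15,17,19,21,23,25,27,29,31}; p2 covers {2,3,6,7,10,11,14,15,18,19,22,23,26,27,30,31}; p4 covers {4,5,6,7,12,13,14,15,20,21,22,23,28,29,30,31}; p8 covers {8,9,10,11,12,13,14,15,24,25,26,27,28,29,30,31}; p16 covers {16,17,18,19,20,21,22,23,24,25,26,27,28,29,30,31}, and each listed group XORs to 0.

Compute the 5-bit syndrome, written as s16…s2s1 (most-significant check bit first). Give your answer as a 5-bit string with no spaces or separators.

s1 (pos 1,3,5,7,9,11,13,15,17,19,21,23,25,27,29,31): 1⊕0⊕1⊕0⊕0⊕0⊕0⊕0⊕0⊕0⊕0⊕1⊕1⊕1⊕0⊕0 = 1
s2 (pos 2,3,6,7,10,11,14,15,18,19,22,23,26,27,30,31): 1⊕0⊕0⊕0⊕1⊕0⊕0⊕0⊕1⊕0⊕1⊕1⊕0⊕1⊕1⊕0 = 1
s4 (pos 4,5,6,7,12,13,14,15,20,21,22,23,28,29,30,31): 1⊕1⊕0⊕0⊕0⊕0⊕0⊕0⊕1⊕0⊕1⊕1⊕1⊕0⊕1⊕0 = 1
s8 (pos 8,9,10,11,12,13,14,15,24,25,26,27,28,29,30,31): 1⊕0⊕1⊕0⊕0⊕0⊕0⊕0⊕0⊕1⊕0⊕1⊕1⊕0⊕1⊕0 = 0
s16 (pos 16,17,18,19,20,21,22,23,24,25,26,27,28,29,30,31): 1⊕0⊕1⊕0⊕1⊕0⊕1⊕1⊕0⊕1⊕0⊕1⊕1⊕0⊕1⊕0 = 1
Syndrome s16…s1 = 10111 → error at position 23.

10111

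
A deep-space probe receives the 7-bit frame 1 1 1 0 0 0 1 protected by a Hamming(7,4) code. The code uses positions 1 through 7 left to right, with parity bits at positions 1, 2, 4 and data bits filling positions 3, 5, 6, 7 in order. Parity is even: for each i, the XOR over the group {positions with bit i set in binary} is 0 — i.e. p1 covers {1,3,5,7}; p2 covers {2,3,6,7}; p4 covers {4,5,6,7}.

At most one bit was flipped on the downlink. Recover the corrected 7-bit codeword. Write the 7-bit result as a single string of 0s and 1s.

s1 (pos 1,3,5,7): 1⊕1⊕0⊕1 = 1
s2 (pos 2,3,6,7): 1⊕1⊕0⊕1 = 1
s4 (pos 4,5,6,7): 0⊕0⊕0⊕1 = 1
Syndrome s4…s1 = 111 → error at position 7.
Flip position 7: 1110001 → 1110000

1110000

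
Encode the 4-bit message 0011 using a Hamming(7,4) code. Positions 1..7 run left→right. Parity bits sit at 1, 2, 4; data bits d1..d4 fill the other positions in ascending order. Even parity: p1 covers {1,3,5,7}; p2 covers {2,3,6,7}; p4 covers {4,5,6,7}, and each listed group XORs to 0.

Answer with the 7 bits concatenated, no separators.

Place data at non-parity positions: p1 p2 0 p4 0 1 1
p1 (pos 1,3,5,7): XOR of data positions = 0⊕0⊕1 = 1
p2 (pos 2,3,6,7): XOR of data positions = 0⊕1⊕1 = 0
p4 (pos 4,5,6,7): XOR of data positions = 0⊕1⊕1 = 0
Codeword: 1000011

1000011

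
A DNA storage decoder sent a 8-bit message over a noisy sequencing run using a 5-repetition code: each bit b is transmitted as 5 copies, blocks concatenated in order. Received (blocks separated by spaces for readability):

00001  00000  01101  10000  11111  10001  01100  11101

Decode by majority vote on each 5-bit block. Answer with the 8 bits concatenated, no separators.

00101001

Block 1 (00001): 1 one → 0
Block 2 (00000): 0 ones → 0
Block 3 (01101): 3 ones → 1
Block 4 (10000): 1 one → 0
Block 5 (11111): 5 ones → 1
Block 6 (10001): 2 ones → 0
Block 7 (01100): 2 ones → 0
Block 8 (11101): 4 ones → 1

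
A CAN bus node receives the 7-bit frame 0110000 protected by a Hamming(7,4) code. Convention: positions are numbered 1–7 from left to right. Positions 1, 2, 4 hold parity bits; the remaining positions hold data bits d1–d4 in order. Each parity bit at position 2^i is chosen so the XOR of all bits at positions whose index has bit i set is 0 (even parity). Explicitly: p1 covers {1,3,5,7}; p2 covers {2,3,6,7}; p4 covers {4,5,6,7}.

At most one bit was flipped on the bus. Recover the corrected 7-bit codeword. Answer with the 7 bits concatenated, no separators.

s1 (pos 1,3,5,7): 0⊕1⊕0⊕0 = 1
s2 (pos 2,3,6,7): 1⊕1⊕0⊕0 = 0
s4 (pos 4,5,6,7): 0⊕0⊕0⊕0 = 0
Syndrome s4…s1 = 001 → error at position 1.
Flip position 1: 0110000 → 1110000

1110000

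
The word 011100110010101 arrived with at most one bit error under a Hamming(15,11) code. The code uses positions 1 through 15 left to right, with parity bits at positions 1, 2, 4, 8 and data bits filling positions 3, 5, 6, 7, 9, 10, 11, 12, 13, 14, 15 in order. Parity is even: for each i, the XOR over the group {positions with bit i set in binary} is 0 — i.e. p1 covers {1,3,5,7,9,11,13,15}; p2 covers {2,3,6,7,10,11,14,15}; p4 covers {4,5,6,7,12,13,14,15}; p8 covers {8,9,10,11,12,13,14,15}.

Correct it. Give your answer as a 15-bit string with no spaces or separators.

s1 (pos 1,3,5,7,9,11,13,15): 0⊕1⊕0⊕1⊕0⊕1⊕1⊕1 = 1
s2 (pos 2,3,6,7,10,11,14,15): 1⊕1⊕0⊕1⊕0⊕1⊕0⊕1 = 1
s4 (pos 4,5,6,7,12,13,14,15): 1⊕0⊕0⊕1⊕0⊕1⊕0⊕1 = 0
s8 (pos 8,9,10,11,12,13,14,15): 1⊕0⊕0⊕1⊕0⊕1⊕0⊕1 = 0
Syndrome s8…s1 = 0011 → error at position 3.
Flip position 3: 011100110010101 → 010100110010101

010100110010101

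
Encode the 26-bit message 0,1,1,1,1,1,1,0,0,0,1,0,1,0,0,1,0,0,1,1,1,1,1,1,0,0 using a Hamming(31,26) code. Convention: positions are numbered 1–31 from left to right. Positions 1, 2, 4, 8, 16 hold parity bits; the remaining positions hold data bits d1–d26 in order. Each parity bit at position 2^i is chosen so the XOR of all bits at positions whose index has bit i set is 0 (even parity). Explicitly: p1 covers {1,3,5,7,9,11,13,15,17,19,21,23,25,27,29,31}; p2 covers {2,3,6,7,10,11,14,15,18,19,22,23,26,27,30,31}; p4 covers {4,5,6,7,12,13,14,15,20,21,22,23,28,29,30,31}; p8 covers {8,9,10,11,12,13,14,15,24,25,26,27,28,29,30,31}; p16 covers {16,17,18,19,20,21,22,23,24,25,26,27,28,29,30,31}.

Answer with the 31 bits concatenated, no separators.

Place data at non-parity positions: p1 p2 0 p4 1 1 1 p8 1 1 1 0 0 0 1 p16 0 1 0 0 1 0 0 1 1 1 1 1 1 0 0
p1 (pos 1,3,5,7,9,11,13,15,17,19,21,23,25,27,29,31): XOR of data positions = 0⊕1⊕1⊕1⊕1⊕0⊕1⊕0⊕0⊕1⊕0⊕1⊕1⊕1⊕0 = 1
p2 (pos 2,3,6,7,10,11,14,15,18,19,22,23,26,27,30,31): XOR of data positions = 0⊕1⊕1⊕1⊕1⊕0⊕1⊕1⊕0⊕0⊕0⊕1⊕1⊕0⊕0 = 0
p4 (pos 4,5,6,7,12,13,14,15,20,21,22,23,28,29,30,31): XOR of data positions = 1⊕1⊕1⊕0⊕0⊕0⊕1⊕0⊕1⊕0⊕0⊕1⊕1⊕0⊕0 = 1
p8 (pos 8,9,10,11,12,13,14,15,24,25,26,27,28,29,30,31): XOR of data positions = 1⊕1⊕1⊕0⊕0⊕0⊕1⊕1⊕1⊕1⊕1⊕1⊕1⊕0⊕0 = 0
p16 (pos 16,17,18,19,20,21,22,23,24,25,26,27,28,29,30,31): XOR of data positions = 0⊕1⊕0⊕0⊕1⊕0⊕0⊕1⊕1⊕1⊕1⊕1⊕1⊕0⊕0 = 0
Codeword: 1001111011100010010010011111100

1001111011100010010010011111100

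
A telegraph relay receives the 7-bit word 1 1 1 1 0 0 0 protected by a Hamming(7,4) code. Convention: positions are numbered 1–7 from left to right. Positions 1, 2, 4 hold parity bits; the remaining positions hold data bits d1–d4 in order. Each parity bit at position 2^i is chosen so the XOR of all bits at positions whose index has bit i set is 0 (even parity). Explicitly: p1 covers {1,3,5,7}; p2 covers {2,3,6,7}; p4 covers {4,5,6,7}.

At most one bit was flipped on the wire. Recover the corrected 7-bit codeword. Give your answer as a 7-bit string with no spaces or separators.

s1 (pos 1,3,5,7): 1⊕1⊕0⊕0 = 0
s2 (pos 2,3,6,7): 1⊕1⊕0⊕0 = 0
s4 (pos 4,5,6,7): 1⊕0⊕0⊕0 = 1
Syndrome s4…s1 = 100 → error at position 4.
Flip position 4: 1111000 → 1110000

1110000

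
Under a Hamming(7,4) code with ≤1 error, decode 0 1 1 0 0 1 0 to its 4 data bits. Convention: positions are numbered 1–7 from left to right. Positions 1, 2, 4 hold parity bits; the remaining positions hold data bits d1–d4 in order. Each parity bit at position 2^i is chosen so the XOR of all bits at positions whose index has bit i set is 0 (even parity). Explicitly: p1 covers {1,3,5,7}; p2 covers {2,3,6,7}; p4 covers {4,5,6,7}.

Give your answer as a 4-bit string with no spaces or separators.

1011

s1 (pos 1,3,5,7): 0⊕1⊕0⊕0 = 1
s2 (pos 2,3,6,7): 1⊕1⊕1⊕0 = 1
s4 (pos 4,5,6,7): 0⊕0⊕1⊕0 = 1
Syndrome s4…s1 = 111 → error at position 7.
Flip position 7: 0110010 → 0110011
Read data bits from positions 3,5,6,7: 1011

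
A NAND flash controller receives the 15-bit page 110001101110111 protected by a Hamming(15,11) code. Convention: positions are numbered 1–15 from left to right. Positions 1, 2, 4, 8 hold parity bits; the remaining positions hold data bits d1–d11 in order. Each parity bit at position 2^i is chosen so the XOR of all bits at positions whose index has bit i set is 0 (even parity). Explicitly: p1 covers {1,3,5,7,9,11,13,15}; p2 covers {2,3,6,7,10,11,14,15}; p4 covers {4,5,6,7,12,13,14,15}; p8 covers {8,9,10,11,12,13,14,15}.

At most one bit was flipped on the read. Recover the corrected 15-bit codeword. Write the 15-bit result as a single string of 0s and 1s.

110000101110111

s1 (pos 1,3,5,7,9,11,13,15): 1⊕0⊕0⊕1⊕1⊕1⊕1⊕1 = 0
s2 (pos 2,3,6,7,10,11,14,15): 1⊕0⊕1⊕1⊕1⊕1⊕1⊕1 = 1
s4 (pos 4,5,6,7,12,13,14,15): 0⊕0⊕1⊕1⊕0⊕1⊕1⊕1 = 1
s8 (pos 8,9,10,11,12,13,14,15): 0⊕1⊕1⊕1⊕0⊕1⊕1⊕1 = 0
Syndrome s8…s1 = 0110 → error at position 6.
Flip position 6: 110001101110111 → 110000101110111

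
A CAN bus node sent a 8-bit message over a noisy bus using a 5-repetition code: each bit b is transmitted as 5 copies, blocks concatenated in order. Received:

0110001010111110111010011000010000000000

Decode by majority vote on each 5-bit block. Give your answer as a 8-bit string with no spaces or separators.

00111000

Block 1 (01100): 2 ones → 0
Block 2 (01010): 2 ones → 0
Block 3 (11111): 5 ones → 1
Block 4 (01110): 3 ones → 1
Block 5 (10011): 3 ones → 1
Block 6 (00001): 1 one → 0
Block 7 (00000): 0 ones → 0
Block 8 (00000): 0 ones → 0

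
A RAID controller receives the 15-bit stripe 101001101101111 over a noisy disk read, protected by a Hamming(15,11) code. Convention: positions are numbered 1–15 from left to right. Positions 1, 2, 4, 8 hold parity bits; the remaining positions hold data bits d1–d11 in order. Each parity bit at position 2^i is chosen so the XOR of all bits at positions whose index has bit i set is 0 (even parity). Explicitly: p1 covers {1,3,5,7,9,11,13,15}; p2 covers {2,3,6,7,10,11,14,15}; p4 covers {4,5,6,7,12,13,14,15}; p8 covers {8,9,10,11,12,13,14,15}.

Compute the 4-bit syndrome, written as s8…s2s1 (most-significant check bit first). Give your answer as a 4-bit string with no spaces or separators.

s1 (pos 1,3,5,7,9,11,13,15): 1⊕1⊕0⊕1⊕1⊕0⊕1⊕1 = 0
s2 (pos 2,3,6,7,10,11,14,15): 0⊕1⊕1⊕1⊕1⊕0⊕1⊕1 = 0
s4 (pos 4,5,6,7,12,13,14,15): 0⊕0⊕1⊕1⊕1⊕1⊕1⊕1 = 0
s8 (pos 8,9,10,11,12,13,14,15): 0⊕1⊕1⊕0⊕1⊕1⊕1⊕1 = 0
Syndrome s8…s1 = 0000 → no error.

0000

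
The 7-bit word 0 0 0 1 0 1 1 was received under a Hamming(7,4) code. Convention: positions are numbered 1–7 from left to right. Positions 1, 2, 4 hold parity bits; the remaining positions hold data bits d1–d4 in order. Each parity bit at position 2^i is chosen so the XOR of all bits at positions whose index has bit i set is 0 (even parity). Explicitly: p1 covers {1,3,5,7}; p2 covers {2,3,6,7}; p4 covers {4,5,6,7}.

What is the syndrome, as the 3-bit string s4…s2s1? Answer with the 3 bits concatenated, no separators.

101

s1 (pos 1,3,5,7): 0⊕0⊕0⊕1 = 1
s2 (pos 2,3,6,7): 0⊕0⊕1⊕1 = 0
s4 (pos 4,5,6,7): 1⊕0⊕1⊕1 = 1
Syndrome s4…s1 = 101 → error at position 5.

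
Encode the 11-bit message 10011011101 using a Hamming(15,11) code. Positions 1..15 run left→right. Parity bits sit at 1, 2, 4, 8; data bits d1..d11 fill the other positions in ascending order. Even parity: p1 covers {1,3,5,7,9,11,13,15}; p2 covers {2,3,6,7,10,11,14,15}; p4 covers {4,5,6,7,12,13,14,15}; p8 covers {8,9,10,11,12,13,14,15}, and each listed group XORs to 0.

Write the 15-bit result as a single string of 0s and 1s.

001000111011101

Place data at non-parity positions: p1 p2 1 p4 0 0 1 p8 1 0 1 1 1 0 1
p1 (pos 1,3,5,7,9,11,13,15): XOR of data positions = 1⊕0⊕1⊕1⊕1⊕1⊕1 = 0
p2 (pos 2,3,6,7,10,11,14,15): XOR of data positions = 1⊕0⊕1⊕0⊕1⊕0⊕1 = 0
p4 (pos 4,5,6,7,12,13,14,15): XOR of data positions = 0⊕0⊕1⊕1⊕1⊕0⊕1 = 0
p8 (pos 8,9,10,11,12,13,14,15): XOR of data positions = 1⊕0⊕1⊕1⊕1⊕0⊕1 = 1
Codeword: 001000111011101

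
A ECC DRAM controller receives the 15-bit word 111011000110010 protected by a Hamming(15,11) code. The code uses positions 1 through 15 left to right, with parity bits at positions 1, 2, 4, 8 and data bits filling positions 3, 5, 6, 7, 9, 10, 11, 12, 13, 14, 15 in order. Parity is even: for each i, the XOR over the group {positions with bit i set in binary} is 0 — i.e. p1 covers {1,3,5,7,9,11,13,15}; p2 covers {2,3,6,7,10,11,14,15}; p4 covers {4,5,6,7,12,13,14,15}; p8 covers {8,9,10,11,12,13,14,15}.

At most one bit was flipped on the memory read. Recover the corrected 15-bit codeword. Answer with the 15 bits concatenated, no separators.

s1 (pos 1,3,5,7,9,11,13,15): 1⊕1⊕1⊕0⊕0⊕1⊕0⊕0 = 0
s2 (pos 2,3,6,7,10,11,14,15): 1⊕1⊕1⊕0⊕1⊕1⊕1⊕0 = 0
s4 (pos 4,5,6,7,12,13,14,15): 0⊕1⊕1⊕0⊕0⊕0⊕1⊕0 = 1
s8 (pos 8,9,10,11,12,13,14,15): 0⊕0⊕1⊕1⊕0⊕0⊕1⊕0 = 1
Syndrome s8…s1 = 1100 → error at position 12.
Flip position 12: 111011000110010 → 111011000111010

111011000111010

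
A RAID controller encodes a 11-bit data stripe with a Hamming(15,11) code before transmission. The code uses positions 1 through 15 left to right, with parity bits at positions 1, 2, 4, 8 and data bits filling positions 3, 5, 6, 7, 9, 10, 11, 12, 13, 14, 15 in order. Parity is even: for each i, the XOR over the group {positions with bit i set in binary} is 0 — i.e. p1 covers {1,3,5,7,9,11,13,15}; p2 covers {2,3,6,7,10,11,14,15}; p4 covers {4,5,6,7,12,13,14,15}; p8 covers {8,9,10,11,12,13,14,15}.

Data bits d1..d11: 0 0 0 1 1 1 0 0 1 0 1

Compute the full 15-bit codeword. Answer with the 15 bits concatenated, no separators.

Place data at non-parity positions: p1 p2 0 p4 0 0 1 p8 1 1 0 0 1 0 1
p1 (pos 1,3,5,7,9,11,13,15): XOR of data positions = 0⊕0⊕1⊕1⊕0⊕1⊕1 = 0
p2 (pos 2,3,6,7,10,11,14,15): XOR of data positions = 0⊕0⊕1⊕1⊕0⊕0⊕1 = 1
p4 (pos 4,5,6,7,12,13,14,15): XOR of data positions = 0⊕0⊕1⊕0⊕1⊕0⊕1 = 1
p8 (pos 8,9,10,11,12,13,14,15): XOR of data positions = 1⊕1⊕0⊕0⊕1⊕0⊕1 = 0
Codeword: 010100101100101

010100101100101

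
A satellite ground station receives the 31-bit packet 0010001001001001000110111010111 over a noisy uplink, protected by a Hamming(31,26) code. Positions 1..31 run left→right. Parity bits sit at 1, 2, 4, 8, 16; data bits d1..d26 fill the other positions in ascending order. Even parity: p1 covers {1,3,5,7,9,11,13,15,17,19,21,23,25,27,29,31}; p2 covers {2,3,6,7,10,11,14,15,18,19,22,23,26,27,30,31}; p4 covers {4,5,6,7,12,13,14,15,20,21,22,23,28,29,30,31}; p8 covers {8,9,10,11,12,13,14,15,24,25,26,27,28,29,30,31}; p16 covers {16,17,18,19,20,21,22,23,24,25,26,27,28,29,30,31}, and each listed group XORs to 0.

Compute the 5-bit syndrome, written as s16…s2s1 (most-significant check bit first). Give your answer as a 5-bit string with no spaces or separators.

00011

s1 (pos 1,3,5,7,9,11,13,15,17,19,21,23,25,27,29,31): 0⊕1⊕0⊕1⊕0⊕0⊕1⊕0⊕0⊕0⊕1⊕1⊕1⊕1⊕1⊕1 = 1
s2 (pos 2,3,6,7,10,11,14,15,18,19,22,23,26,27,30,31): 0⊕1⊕0⊕1⊕1⊕0⊕0⊕0⊕0⊕0⊕0⊕1⊕0⊕1⊕1⊕1 = 1
s4 (pos 4,5,6,7,12,13,14,15,20,21,22,23,28,29,30,31): 0⊕0⊕0⊕1⊕0⊕1⊕0⊕0⊕1⊕1⊕0⊕1⊕0⊕1⊕1⊕1 = 0
s8 (pos 8,9,10,11,12,13,14,15,24,25,26,27,28,29,30,31): 0⊕0⊕1⊕0⊕0⊕1⊕0⊕0⊕1⊕1⊕0⊕1⊕0⊕1⊕1⊕1 = 0
s16 (pos 16,17,18,19,20,21,22,23,24,25,26,27,28,29,30,31): 1⊕0⊕0⊕0⊕1⊕1⊕0⊕1⊕1⊕1⊕0⊕1⊕0⊕1⊕1⊕1 = 0
Syndrome s16…s1 = 00011 → error at position 3.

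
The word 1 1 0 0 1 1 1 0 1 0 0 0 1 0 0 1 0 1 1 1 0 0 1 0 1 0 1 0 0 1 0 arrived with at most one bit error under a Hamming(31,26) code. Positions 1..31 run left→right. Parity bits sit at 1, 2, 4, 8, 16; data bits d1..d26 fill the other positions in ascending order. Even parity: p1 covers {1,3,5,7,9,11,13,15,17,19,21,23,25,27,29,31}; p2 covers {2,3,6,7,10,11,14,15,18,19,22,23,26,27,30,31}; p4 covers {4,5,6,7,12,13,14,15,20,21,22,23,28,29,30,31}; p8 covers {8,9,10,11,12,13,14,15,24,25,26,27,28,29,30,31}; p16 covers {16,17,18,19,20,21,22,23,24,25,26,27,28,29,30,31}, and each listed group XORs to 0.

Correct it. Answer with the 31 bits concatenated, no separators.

1100111010000001011100101010010

s1 (pos 1,3,5,7,9,11,13,15,17,19,21,23,25,27,29,31): 1⊕0⊕1⊕1⊕1⊕0⊕1⊕0⊕0⊕1⊕0⊕1⊕1⊕1⊕0⊕0 = 1
s2 (pos 2,3,6,7,10,11,14,15,18,19,22,23,26,27,30,31): 1⊕0⊕1⊕1⊕0⊕0⊕0⊕0⊕1⊕1⊕0⊕1⊕0⊕1⊕1⊕0 = 0
s4 (pos 4,5,6,7,12,13,14,15,20,21,22,23,28,29,30,31): 0⊕1⊕1⊕1⊕0⊕1⊕0⊕0⊕1⊕0⊕0⊕1⊕0⊕0⊕1⊕0 = 1
s8 (pos 8,9,10,11,12,13,14,15,24,25,26,27,28,29,30,31): 0⊕1⊕0⊕0⊕0⊕1⊕0⊕0⊕0⊕1⊕0⊕1⊕0⊕0⊕1⊕0 = 1
s16 (pos 16,17,18,19,20,21,22,23,24,25,26,27,28,29,30,31): 1⊕0⊕1⊕1⊕1⊕0⊕0⊕1⊕0⊕1⊕0⊕1⊕0⊕0⊕1⊕0 = 0
Syndrome s16…s1 = 01101 → error at position 13.
Flip position 13: 1100111010001001011100101010010 → 1100111010000001011100101010010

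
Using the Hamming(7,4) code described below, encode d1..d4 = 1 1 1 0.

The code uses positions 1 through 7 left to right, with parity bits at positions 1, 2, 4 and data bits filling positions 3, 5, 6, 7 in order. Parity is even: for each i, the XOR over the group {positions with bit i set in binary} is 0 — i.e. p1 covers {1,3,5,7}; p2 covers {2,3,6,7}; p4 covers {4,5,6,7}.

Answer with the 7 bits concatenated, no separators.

Place data at non-parity positions: p1 p2 1 p4 1 1 0
p1 (pos 1,3,5,7): XOR of data positions = 1⊕1⊕0 = 0
p2 (pos 2,3,6,7): XOR of data positions = 1⊕1⊕0 = 0
p4 (pos 4,5,6,7): XOR of data positions = 1⊕1⊕0 = 0
Codeword: 0010110

0010110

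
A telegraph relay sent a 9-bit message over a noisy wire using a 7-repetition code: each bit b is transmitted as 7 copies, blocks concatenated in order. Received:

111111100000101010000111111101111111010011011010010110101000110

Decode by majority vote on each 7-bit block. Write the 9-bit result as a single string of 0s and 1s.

Block 1 (1111111): 7 ones → 1
Block 2 (0000010): 1 one → 0
Block 3 (1010000): 2 ones → 0
Block 4 (1111111): 7 ones → 1
Block 5 (0111111): 6 ones → 1
Block 6 (1010011): 4 ones → 1
Block 7 (0110100): 3 ones → 0
Block 8 (1011010): 4 ones → 1
Block 9 (1000110): 3 ones → 0

100111010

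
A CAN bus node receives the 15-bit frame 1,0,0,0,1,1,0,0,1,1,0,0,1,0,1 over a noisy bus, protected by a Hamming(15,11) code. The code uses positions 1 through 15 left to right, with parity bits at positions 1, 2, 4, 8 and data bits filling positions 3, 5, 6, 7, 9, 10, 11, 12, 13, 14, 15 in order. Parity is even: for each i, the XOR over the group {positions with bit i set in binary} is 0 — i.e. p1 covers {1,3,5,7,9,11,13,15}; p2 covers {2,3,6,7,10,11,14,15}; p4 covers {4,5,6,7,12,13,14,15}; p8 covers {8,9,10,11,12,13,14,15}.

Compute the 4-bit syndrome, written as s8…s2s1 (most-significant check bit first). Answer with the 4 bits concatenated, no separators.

0011

s1 (pos 1,3,5,7,9,11,13,15): 1⊕0⊕1⊕0⊕1⊕0⊕1⊕1 = 1
s2 (pos 2,3,6,7,10,11,14,15): 0⊕0⊕1⊕0⊕1⊕0⊕0⊕1 = 1
s4 (pos 4,5,6,7,12,13,14,15): 0⊕1⊕1⊕0⊕0⊕1⊕0⊕1 = 0
s8 (pos 8,9,10,11,12,13,14,15): 0⊕1⊕1⊕0⊕0⊕1⊕0⊕1 = 0
Syndrome s8…s1 = 0011 → error at position 3.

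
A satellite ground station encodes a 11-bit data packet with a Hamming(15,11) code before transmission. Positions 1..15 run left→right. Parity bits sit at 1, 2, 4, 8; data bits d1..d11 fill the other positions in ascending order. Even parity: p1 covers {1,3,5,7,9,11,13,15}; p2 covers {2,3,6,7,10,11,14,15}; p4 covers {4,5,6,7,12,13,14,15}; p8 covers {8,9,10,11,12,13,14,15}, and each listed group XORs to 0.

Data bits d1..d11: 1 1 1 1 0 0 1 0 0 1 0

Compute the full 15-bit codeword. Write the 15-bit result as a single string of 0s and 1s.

Place data at non-parity positions: p1 p2 1 p4 1 1 1 p8 0 0 1 0 0 1 0
p1 (pos 1,3,5,7,9,11,13,15): XOR of data positions = 1⊕1⊕1⊕0⊕1⊕0⊕0 = 0
p2 (pos 2,3,6,7,10,11,14,15): XOR of data positions = 1⊕1⊕1⊕0⊕1⊕1⊕0 = 1
p4 (pos 4,5,6,7,12,13,14,15): XOR of data positions = 1⊕1⊕1⊕0⊕0⊕1⊕0 = 0
p8 (pos 8,9,10,11,12,13,14,15): XOR of data positions = 0⊕0⊕1⊕0⊕0⊕1⊕0 = 0
Codeword: 011011100010010

011011100010010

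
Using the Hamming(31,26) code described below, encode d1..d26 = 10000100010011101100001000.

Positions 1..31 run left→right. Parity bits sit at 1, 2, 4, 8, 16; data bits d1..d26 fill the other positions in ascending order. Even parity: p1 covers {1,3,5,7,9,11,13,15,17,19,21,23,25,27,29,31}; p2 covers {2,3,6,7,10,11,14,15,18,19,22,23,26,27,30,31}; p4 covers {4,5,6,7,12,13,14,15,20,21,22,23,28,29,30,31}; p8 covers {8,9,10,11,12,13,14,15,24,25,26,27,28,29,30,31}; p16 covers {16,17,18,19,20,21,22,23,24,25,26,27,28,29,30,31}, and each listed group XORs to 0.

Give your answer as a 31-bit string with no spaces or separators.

Place data at non-parity positions: p1 p2 1 p4 0 0 0 p8 0 1 0 0 0 1 0 p16 0 1 1 1 0 1 1 0 0 0 0 1 0 0 0
p1 (pos 1,3,5,7,9,11,13,15,17,19,21,23,25,27,29,31): XOR of data positions = 1⊕0⊕0⊕0⊕0⊕0⊕0⊕0⊕1⊕0⊕1⊕0⊕0⊕0⊕0 = 1
p2 (pos 2,3,6,7,10,11,14,15,18,19,22,23,26,27,30,31): XOR of data positions = 1⊕0⊕0⊕1⊕0⊕1⊕0⊕1⊕1⊕1⊕1⊕0⊕0⊕0⊕0 = 1
p4 (pos 4,5,6,7,12,13,14,15,20,21,22,23,28,29,30,31): XOR of data positions = 0⊕0⊕0⊕0⊕0⊕1⊕0⊕1⊕0⊕1⊕1⊕1⊕0⊕0⊕0 = 1
p8 (pos 8,9,10,11,12,13,14,15,24,25,26,27,28,29,30,31): XOR of data positions = 0⊕1⊕0⊕0⊕0⊕1⊕0⊕0⊕0⊕0⊕0⊕1⊕0⊕0⊕0 = 1
p16 (pos 16,17,18,19,20,21,22,23,24,25,26,27,28,29,30,31): XOR of data positions = 0⊕1⊕1⊕1⊕0⊕1⊕1⊕0⊕0⊕0⊕0⊕1⊕0⊕0⊕0 = 0
Codeword: 1111000101000100011101100001000

1111000101000100011101100001000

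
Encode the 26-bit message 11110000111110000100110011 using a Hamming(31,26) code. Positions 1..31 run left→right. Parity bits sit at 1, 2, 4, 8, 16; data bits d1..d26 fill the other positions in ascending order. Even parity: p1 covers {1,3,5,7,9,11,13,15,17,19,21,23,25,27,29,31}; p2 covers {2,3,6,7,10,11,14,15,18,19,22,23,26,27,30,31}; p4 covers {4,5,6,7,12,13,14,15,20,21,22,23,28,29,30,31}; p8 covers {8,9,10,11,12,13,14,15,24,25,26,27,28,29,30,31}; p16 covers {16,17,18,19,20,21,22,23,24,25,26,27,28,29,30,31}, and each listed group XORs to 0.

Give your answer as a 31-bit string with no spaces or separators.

Place data at non-parity positions: p1 p2 1 p4 1 1 1 p8 0 0 0 0 1 1 1 p16 1 1 0 0 0 0 1 0 0 1 1 0 0 1 1
p1 (pos 1,3,5,7,9,11,13,15,17,19,21,23,25,27,29,31): XOR of data positions = 1⊕1⊕1⊕0⊕0⊕1⊕1⊕1⊕0⊕0⊕1⊕0⊕1⊕0⊕1 = 1
p2 (pos 2,3,6,7,10,11,14,15,18,19,22,23,26,27,30,31): XOR of data positions = 1⊕1⊕1⊕0⊕0⊕1⊕1⊕1⊕0⊕0⊕1⊕1⊕1⊕1⊕1 = 1
p4 (pos 4,5,6,7,12,13,14,15,20,21,22,23,28,29,30,31): XOR of data positions = 1⊕1⊕1⊕0⊕1⊕1⊕1⊕0⊕0⊕0⊕1⊕0⊕0⊕1⊕1 = 1
p8 (pos 8,9,10,11,12,13,14,15,24,25,26,27,28,29,30,31): XOR of data positions = 0⊕0⊕0⊕0⊕1⊕1⊕1⊕0⊕0⊕1⊕1⊕0⊕0⊕1⊕1 = 1
p16 (pos 16,17,18,19,20,21,22,23,24,25,26,27,28,29,30,31): XOR of data positions = 1⊕1⊕0⊕0⊕0⊕0⊕1⊕0⊕0⊕1⊕1⊕0⊕0⊕1⊕1 = 1
Codeword: 1111111100001111110000100110011

1111111100001111110000100110011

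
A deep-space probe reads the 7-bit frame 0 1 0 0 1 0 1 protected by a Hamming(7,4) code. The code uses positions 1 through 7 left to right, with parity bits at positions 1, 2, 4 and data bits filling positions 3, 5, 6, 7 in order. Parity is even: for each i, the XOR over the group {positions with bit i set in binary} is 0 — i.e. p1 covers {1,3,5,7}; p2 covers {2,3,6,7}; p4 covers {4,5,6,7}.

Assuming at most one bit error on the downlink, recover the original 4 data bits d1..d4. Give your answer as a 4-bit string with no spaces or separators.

s1 (pos 1,3,5,7): 0⊕0⊕1⊕1 = 0
s2 (pos 2,3,6,7): 1⊕0⊕0⊕1 = 0
s4 (pos 4,5,6,7): 0⊕1⊕0⊕1 = 0
Syndrome s4…s1 = 000 → no error.
Read data bits from positions 3,5,6,7: 0101

0101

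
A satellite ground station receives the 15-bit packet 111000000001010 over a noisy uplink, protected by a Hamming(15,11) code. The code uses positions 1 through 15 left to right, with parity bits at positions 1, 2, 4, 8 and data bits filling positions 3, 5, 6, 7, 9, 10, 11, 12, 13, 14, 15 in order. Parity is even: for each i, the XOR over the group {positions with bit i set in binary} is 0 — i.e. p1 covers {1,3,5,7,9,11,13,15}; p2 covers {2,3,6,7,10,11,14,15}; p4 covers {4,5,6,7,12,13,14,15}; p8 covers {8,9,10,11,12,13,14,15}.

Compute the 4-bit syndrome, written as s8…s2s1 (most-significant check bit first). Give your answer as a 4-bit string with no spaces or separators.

s1 (pos 1,3,5,7,9,11,13,15): 1⊕1⊕0⊕0⊕0⊕0⊕0⊕0 = 0
s2 (pos 2,3,6,7,10,11,14,15): 1⊕1⊕0⊕0⊕0⊕0⊕1⊕0 = 1
s4 (pos 4,5,6,7,12,13,14,15): 0⊕0⊕0⊕0⊕1⊕0⊕1⊕0 = 0
s8 (pos 8,9,10,11,12,13,14,15): 0⊕0⊕0⊕0⊕1⊕0⊕1⊕0 = 0
Syndrome s8…s1 = 0010 → error at position 2.

0010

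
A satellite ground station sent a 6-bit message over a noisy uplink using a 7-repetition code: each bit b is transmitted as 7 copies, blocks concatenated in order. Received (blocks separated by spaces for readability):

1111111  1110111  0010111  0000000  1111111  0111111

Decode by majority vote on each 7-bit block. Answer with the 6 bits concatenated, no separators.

111011

Block 1 (1111111): 7 ones → 1
Block 2 (1110111): 6 ones → 1
Block 3 (0010111): 4 ones → 1
Block 4 (0000000): 0 ones → 0
Block 5 (1111111): 7 ones → 1
Block 6 (0111111): 6 ones → 1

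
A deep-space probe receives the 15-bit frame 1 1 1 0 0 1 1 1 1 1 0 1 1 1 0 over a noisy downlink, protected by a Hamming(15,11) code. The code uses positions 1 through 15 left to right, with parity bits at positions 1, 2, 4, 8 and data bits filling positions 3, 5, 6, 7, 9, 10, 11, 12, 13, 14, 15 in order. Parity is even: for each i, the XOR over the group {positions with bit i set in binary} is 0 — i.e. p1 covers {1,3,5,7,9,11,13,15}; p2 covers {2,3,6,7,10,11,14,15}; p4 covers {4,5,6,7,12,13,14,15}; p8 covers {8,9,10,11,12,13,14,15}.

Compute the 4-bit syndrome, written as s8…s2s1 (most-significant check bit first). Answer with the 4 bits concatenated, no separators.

s1 (pos 1,3,5,7,9,11,13,15): 1⊕1⊕0⊕1⊕1⊕0⊕1⊕0 = 1
s2 (pos 2,3,6,7,10,11,14,15): 1⊕1⊕1⊕1⊕1⊕0⊕1⊕0 = 0
s4 (pos 4,5,6,7,12,13,14,15): 0⊕0⊕1⊕1⊕1⊕1⊕1⊕0 = 1
s8 (pos 8,9,10,11,12,13,14,15): 1⊕1⊕1⊕0⊕1⊕1⊕1⊕0 = 0
Syndrome s8…s1 = 0101 → error at position 5.

0101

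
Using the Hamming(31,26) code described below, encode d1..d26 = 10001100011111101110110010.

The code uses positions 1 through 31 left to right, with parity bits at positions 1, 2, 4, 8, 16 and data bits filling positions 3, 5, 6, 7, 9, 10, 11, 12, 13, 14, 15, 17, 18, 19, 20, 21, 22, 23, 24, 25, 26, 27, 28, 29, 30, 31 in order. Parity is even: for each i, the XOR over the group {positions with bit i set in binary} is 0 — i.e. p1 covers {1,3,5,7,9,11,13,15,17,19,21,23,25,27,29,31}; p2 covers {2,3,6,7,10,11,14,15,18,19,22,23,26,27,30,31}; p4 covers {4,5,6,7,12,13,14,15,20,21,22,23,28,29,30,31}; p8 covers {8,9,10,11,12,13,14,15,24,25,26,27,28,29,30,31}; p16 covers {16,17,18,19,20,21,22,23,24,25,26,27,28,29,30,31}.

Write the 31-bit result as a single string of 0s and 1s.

Place data at non-parity positions: p1 p2 1 p4 0 0 0 p8 1 1 0 0 0 1 1 p16 1 1 1 1 0 1 1 1 0 1 1 0 0 1 0
p1 (pos 1,3,5,7,9,11,13,15,17,19,21,23,25,27,29,31): XOR of data positions = 1⊕0⊕0⊕1⊕0⊕0⊕1⊕1⊕1⊕0⊕1⊕0⊕1⊕0⊕0 = 1
p2 (pos 2,3,6,7,10,11,14,15,18,19,22,23,26,27,30,31): XOR of data positions = 1⊕0⊕0⊕1⊕0⊕1⊕1⊕1⊕1⊕1⊕1⊕1⊕1⊕1⊕0 = 1
p4 (pos 4,5,6,7,12,13,14,15,20,21,22,23,28,29,30,31): XOR of data positions = 0⊕0⊕0⊕0⊕0⊕1⊕1⊕1⊕0⊕1⊕1⊕0⊕0⊕1⊕0 = 0
p8 (pos 8,9,10,11,12,13,14,15,24,25,26,27,28,29,30,31): XOR of data positions = 1⊕1⊕0⊕0⊕0⊕1⊕1⊕1⊕0⊕1⊕1⊕0⊕0⊕1⊕0 = 0
p16 (pos 16,17,18,19,20,21,22,23,24,25,26,27,28,29,30,31): XOR of data positions = 1⊕1⊕1⊕1⊕0⊕1⊕1⊕1⊕0⊕1⊕1⊕0⊕0⊕1⊕0 = 0
Codeword: 1110000011000110111101110110010

1110000011000110111101110110010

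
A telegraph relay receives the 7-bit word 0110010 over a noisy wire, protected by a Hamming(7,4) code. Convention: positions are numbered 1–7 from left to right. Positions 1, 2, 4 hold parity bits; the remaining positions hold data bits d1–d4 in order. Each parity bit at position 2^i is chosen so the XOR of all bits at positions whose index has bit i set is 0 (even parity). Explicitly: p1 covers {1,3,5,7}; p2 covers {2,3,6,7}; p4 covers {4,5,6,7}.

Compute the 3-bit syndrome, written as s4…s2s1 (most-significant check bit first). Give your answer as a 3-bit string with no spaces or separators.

s1 (pos 1,3,5,7): 0⊕1⊕0⊕0 = 1
s2 (pos 2,3,6,7): 1⊕1⊕1⊕0 = 1
s4 (pos 4,5,6,7): 0⊕0⊕1⊕0 = 1
Syndrome s4…s1 = 111 → error at position 7.

111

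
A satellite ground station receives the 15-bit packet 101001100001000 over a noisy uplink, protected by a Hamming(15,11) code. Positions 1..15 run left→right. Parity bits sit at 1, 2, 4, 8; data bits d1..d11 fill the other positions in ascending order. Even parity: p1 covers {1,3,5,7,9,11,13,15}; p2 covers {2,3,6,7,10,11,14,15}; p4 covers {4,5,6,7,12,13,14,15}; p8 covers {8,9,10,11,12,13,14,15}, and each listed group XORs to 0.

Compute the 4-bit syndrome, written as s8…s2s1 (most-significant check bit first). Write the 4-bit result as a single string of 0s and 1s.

s1 (pos 1,3,5,7,9,11,13,15): 1⊕1⊕0⊕1⊕0⊕0⊕0⊕0 = 1
s2 (pos 2,3,6,7,10,11,14,15): 0⊕1⊕1⊕1⊕0⊕0⊕0⊕0 = 1
s4 (pos 4,5,6,7,12,13,14,15): 0⊕0⊕1⊕1⊕1⊕0⊕0⊕0 = 1
s8 (pos 8,9,10,11,12,13,14,15): 0⊕0⊕0⊕0⊕1⊕0⊕0⊕0 = 1
Syndrome s8…s1 = 1111 → error at position 15.

1111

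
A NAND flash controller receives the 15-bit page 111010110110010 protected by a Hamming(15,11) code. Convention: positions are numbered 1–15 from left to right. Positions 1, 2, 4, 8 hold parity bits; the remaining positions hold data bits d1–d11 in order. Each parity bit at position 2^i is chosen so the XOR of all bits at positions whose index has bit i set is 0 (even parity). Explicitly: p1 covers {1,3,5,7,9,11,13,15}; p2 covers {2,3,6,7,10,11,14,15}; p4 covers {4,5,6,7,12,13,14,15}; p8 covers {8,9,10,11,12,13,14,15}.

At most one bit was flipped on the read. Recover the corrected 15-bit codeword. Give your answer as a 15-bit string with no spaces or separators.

s1 (pos 1,3,5,7,9,11,13,15): 1⊕1⊕1⊕1⊕0⊕1⊕0⊕0 = 1
s2 (pos 2,3,6,7,10,11,14,15): 1⊕1⊕0⊕1⊕1⊕1⊕1⊕0 = 0
s4 (pos 4,5,6,7,12,13,14,15): 0⊕1⊕0⊕1⊕0⊕0⊕1⊕0 = 1
s8 (pos 8,9,10,11,12,13,14,15): 1⊕0⊕1⊕1⊕0⊕0⊕1⊕0 = 0
Syndrome s8…s1 = 0101 → error at position 5.
Flip position 5: 111010110110010 → 111000110110010

111000110110010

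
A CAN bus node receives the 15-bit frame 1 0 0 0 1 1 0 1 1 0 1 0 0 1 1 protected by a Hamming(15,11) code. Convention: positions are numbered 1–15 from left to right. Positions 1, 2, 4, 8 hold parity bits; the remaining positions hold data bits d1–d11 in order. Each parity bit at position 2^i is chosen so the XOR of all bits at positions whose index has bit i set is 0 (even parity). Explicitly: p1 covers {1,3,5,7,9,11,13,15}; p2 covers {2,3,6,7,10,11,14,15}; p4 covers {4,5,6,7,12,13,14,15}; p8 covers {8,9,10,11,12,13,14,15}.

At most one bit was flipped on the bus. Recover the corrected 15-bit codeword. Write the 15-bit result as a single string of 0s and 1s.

s1 (pos 1,3,5,7,9,11,13,15): 1⊕0⊕1⊕0⊕1⊕1⊕0⊕1 = 1
s2 (pos 2,3,6,7,10,11,14,15): 0⊕0⊕1⊕0⊕0⊕1⊕1⊕1 = 0
s4 (pos 4,5,6,7,12,13,14,15): 0⊕1⊕1⊕0⊕0⊕0⊕1⊕1 = 0
s8 (pos 8,9,10,11,12,13,14,15): 1⊕1⊕0⊕1⊕0⊕0⊕1⊕1 = 1
Syndrome s8…s1 = 1001 → error at position 9.
Flip position 9: 100011011010011 → 100011010010011

100011010010011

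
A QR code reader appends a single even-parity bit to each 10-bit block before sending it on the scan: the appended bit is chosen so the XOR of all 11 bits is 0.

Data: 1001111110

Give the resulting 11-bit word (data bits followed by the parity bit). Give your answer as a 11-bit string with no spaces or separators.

10011111101

XOR of the 10 data bits: 1⊕0⊕0⊕1⊕1⊕1⊕1⊕1⊕1⊕0 = 1
Parity bit = 1 (so all 11 bits XOR to 0).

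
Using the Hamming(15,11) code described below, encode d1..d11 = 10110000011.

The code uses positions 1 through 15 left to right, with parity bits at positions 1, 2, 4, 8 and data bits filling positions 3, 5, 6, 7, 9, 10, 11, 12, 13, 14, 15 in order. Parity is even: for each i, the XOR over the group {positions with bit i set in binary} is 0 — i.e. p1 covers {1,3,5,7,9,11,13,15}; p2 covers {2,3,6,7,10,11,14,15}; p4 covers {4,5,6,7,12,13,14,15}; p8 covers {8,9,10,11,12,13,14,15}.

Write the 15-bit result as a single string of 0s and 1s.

111001100000011

Place data at non-parity positions: p1 p2 1 p4 0 1 1 p8 0 0 0 0 0 1 1
p1 (pos 1,3,5,7,9,11,13,15): XOR of data positions = 1⊕0⊕1⊕0⊕0⊕0⊕1 = 1
p2 (pos 2,3,6,7,10,11,14,15): XOR of data positions = 1⊕1⊕1⊕0⊕0⊕1⊕1 = 1
p4 (pos 4,5,6,7,12,13,14,15): XOR of data positions = 0⊕1⊕1⊕0⊕0⊕1⊕1 = 0
p8 (pos 8,9,10,11,12,13,14,15): XOR of data positions = 0⊕0⊕0⊕0⊕0⊕1⊕1 = 0
Codeword: 111001100000011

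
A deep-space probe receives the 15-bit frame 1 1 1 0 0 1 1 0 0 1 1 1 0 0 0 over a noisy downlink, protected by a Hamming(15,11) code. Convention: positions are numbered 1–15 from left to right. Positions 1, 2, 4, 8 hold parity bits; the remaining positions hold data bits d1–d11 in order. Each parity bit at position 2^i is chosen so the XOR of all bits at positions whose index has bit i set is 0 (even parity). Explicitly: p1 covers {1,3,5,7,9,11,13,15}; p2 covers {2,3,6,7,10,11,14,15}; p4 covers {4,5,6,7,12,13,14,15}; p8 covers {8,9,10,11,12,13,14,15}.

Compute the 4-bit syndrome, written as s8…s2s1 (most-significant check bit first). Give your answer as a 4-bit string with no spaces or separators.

s1 (pos 1,3,5,7,9,11,13,15): 1⊕1⊕0⊕1⊕0⊕1⊕0⊕0 = 0
s2 (pos 2,3,6,7,10,11,14,15): 1⊕1⊕1⊕1⊕1⊕1⊕0⊕0 = 0
s4 (pos 4,5,6,7,12,13,14,15): 0⊕0⊕1⊕1⊕1⊕0⊕0⊕0 = 1
s8 (pos 8,9,10,11,12,13,14,15): 0⊕0⊕1⊕1⊕1⊕0⊕0⊕0 = 1
Syndrome s8…s1 = 1100 → error at position 12.

1100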